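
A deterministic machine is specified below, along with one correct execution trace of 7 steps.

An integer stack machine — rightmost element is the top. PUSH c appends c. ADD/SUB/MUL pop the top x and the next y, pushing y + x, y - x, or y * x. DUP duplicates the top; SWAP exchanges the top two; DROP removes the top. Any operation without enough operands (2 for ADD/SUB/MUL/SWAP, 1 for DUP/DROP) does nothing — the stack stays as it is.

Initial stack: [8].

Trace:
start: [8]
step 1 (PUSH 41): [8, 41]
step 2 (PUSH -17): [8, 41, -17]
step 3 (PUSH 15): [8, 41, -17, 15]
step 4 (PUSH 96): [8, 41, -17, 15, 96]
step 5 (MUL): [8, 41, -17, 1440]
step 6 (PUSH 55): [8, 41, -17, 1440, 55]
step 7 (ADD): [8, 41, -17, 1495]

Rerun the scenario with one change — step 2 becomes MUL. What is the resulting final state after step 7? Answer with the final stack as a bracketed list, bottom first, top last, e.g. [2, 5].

[328, 1495]

(re-executing from step 2 with the substitution; state before step 2: [8, 41])
step 2 (MUL): [328]
step 3 (PUSH 15): [328, 15]
step 4 (PUSH 96): [328, 15, 96]
step 5 (MUL): [328, 1440]
step 6 (PUSH 55): [328, 1440, 55]
step 7 (ADD): [328, 1495]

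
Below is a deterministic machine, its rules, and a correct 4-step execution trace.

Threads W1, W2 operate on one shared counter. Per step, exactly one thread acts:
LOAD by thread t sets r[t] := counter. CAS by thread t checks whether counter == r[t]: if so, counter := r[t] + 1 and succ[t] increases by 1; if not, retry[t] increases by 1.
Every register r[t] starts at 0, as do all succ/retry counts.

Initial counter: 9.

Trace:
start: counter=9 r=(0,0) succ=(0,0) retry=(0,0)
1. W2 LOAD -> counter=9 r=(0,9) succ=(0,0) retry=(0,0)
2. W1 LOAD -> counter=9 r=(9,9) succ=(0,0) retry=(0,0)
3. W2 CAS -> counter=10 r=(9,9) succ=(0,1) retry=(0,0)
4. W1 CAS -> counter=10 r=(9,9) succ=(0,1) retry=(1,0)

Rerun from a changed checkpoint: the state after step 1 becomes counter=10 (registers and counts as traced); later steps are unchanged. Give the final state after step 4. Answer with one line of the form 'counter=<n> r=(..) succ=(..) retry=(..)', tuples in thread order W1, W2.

state after step 1 := counter=10 r=(0,9) succ=(0,0) retry=(0,0)
2. W1 LOAD -> counter=10 r=(10,9) succ=(0,0) retry=(0,0)
3. W2 CAS -> counter=10 r=(10,9) succ=(0,0) retry=(0,1)
4. W1 CAS -> counter=11 r=(10,9) succ=(1,0) retry=(0,1)

counter=11 r=(10,9) succ=(1,0) retry=(0,1)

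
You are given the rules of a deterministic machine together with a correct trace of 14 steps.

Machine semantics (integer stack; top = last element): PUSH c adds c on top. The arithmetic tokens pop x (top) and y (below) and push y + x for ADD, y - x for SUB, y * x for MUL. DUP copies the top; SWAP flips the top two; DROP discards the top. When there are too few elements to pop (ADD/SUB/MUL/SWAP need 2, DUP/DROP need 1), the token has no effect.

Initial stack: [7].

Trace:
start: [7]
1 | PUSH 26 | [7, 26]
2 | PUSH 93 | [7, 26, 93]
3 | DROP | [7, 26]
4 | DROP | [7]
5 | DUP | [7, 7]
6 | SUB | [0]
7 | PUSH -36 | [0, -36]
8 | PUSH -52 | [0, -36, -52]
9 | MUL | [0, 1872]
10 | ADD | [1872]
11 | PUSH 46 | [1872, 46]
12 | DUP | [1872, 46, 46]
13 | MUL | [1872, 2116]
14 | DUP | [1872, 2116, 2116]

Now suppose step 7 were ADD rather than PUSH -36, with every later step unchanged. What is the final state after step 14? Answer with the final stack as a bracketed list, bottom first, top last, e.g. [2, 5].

(re-executing from step 7 with the substitution; state before step 7: [0])
7 | ADD | [0]
8 | PUSH -52 | [0, -52]
9 | MUL | [0]
10 | ADD | [0]
11 | PUSH 46 | [0, 46]
12 | DUP | [0, 46, 46]
13 | MUL | [0, 2116]
14 | DUP | [0, 2116, 2116]

[0, 2116, 2116]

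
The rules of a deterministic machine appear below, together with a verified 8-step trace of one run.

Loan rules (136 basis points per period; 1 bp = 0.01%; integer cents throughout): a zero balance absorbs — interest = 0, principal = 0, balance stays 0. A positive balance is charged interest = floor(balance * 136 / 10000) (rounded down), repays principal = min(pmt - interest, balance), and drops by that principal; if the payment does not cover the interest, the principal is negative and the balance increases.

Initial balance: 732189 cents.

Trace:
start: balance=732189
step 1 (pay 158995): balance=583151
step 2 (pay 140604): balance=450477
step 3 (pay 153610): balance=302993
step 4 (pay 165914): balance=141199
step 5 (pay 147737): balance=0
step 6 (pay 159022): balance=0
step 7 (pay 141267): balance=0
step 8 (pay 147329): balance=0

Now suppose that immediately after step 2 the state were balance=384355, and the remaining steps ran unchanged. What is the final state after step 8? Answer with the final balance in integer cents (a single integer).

state after step 2 := balance=384355
step 3 (pay 153610): balance=235972
step 4 (pay 165914): balance=73267
step 5 (pay 147737): balance=0
step 6 (pay 159022): balance=0
step 7 (pay 141267): balance=0
step 8 (pay 147329): balance=0

0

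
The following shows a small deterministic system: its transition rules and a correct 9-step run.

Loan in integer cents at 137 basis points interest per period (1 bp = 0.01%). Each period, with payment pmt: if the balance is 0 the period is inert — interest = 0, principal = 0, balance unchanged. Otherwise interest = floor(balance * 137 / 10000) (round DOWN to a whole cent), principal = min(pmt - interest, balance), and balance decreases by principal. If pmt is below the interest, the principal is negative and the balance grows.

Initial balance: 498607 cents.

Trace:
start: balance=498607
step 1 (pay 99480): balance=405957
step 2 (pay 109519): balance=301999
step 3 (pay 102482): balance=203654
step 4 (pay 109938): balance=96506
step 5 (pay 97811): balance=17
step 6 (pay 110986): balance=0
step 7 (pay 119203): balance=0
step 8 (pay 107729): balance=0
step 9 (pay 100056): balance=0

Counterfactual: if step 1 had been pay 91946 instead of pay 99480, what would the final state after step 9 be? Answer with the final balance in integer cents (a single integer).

(re-executing from step 1 with the substitution; state before step 1: balance=498607)
step 1 (pay 91946): balance=413491
step 2 (pay 109519): balance=309636
step 3 (pay 102482): balance=211396
step 4 (pay 109938): balance=104354
step 5 (pay 97811): balance=7972
step 6 (pay 110986): balance=0
step 7 (pay 119203): balance=0
step 8 (pay 107729): balance=0
step 9 (pay 100056): balance=0

0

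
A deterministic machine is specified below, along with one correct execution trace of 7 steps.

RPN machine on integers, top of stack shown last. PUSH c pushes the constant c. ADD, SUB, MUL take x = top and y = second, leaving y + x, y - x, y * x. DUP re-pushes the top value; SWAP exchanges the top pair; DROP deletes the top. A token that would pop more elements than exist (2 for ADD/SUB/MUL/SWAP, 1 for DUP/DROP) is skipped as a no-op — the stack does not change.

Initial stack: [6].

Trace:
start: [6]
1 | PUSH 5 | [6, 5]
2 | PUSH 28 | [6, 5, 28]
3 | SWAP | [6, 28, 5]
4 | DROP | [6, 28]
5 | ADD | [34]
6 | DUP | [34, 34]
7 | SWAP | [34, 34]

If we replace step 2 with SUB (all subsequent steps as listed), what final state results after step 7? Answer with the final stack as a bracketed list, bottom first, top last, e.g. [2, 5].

[]

(re-executing from step 2 with the substitution; state before step 2: [6, 5])
2 | SUB | [1]
3 | SWAP | [1]
4 | DROP | []
5 | ADD | []
6 | DUP | []
7 | SWAP | []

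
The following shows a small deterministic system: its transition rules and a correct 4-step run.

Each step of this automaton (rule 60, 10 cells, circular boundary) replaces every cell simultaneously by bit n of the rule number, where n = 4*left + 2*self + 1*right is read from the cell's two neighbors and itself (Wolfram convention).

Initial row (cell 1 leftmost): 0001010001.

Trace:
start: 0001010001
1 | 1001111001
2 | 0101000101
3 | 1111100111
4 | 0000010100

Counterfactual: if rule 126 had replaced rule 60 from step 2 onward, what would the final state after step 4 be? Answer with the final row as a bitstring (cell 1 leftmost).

0011001100

(re-executing steps 2..4 under rule 126; state before step 2: 1001111001)
2 | 1111001111
3 | 0001111000
4 | 0011001100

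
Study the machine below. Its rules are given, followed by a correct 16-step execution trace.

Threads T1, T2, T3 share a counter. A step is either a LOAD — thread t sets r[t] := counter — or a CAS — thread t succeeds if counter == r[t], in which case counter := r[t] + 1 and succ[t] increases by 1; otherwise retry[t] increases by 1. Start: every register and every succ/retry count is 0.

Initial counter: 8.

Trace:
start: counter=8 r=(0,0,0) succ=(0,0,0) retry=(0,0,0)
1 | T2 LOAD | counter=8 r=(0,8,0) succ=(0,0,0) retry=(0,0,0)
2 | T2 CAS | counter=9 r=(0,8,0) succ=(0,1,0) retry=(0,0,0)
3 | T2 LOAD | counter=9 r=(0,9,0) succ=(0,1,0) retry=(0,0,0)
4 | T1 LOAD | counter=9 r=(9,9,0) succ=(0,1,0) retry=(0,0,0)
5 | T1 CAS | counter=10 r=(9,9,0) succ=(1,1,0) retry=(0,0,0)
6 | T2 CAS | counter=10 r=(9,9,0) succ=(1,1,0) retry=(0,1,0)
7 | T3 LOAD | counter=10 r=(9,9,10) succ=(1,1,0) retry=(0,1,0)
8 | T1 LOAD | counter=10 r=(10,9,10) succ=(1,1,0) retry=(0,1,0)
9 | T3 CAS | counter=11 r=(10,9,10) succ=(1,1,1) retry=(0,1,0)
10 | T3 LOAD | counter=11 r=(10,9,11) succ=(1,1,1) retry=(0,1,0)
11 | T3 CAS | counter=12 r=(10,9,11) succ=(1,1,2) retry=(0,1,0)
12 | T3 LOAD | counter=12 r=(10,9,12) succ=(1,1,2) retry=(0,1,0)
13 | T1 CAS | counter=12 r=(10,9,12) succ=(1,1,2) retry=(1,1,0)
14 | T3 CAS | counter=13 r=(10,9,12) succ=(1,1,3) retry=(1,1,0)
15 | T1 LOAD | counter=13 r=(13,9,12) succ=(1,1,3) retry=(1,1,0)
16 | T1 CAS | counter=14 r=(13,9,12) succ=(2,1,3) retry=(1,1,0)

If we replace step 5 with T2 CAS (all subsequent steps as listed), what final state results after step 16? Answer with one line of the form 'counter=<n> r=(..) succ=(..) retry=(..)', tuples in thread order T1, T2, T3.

(re-executing from step 5 with the substitution; state before step 5: counter=9 r=(9,9,0) succ=(0,1,0) retry=(0,0,0))
5 | T2 CAS | counter=10 r=(9,9,0) succ=(0,2,0) retry=(0,0,0)
6 | T2 CAS | counter=10 r=(9,9,0) succ=(0,2,0) retry=(0,1,0)
7 | T3 LOAD | counter=10 r=(9,9,10) succ=(0,2,0) retry=(0,1,0)
8 | T1 LOAD | counter=10 r=(10,9,10) succ=(0,2,0) retry=(0,1,0)
9 | T3 CAS | counter=11 r=(10,9,10) succ=(0,2,1) retry=(0,1,0)
10 | T3 LOAD | counter=11 r=(10,9,11) succ=(0,2,1) retry=(0,1,0)
11 | T3 CAS | counter=12 r=(10,9,11) succ=(0,2,2) retry=(0,1,0)
12 | T3 LOAD | counter=12 r=(10,9,12) succ=(0,2,2) retry=(0,1,0)
13 | T1 CAS | counter=12 r=(10,9,12) succ=(0,2,2) retry=(1,1,0)
14 | T3 CAS | counter=13 r=(10,9,12) succ=(0,2,3) retry=(1,1,0)
15 | T1 LOAD | counter=13 r=(13,9,12) succ=(0,2,3) retry=(1,1,0)
16 | T1 CAS | counter=14 r=(13,9,12) succ=(1,2,3) retry=(1,1,0)

counter=14 r=(13,9,12) succ=(1,2,3) retry=(1,1,0)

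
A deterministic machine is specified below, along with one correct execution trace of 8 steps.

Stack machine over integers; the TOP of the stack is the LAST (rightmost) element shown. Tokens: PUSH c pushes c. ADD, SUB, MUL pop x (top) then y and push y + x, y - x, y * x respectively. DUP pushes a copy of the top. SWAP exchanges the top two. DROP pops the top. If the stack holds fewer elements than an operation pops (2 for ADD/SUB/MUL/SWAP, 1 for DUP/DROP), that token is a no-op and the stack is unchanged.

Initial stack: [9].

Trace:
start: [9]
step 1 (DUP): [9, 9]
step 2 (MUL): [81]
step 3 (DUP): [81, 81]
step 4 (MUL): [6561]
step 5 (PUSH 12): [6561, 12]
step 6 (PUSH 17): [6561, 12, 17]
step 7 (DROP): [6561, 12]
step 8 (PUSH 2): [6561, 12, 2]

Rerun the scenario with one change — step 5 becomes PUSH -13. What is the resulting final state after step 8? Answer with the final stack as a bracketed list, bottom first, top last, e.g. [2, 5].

(re-executing from step 5 with the substitution; state before step 5: [6561])
step 5 (PUSH -13): [6561, -13]
step 6 (PUSH 17): [6561, -13, 17]
step 7 (DROP): [6561, -13]
step 8 (PUSH 2): [6561, -13, 2]

[6561, -13, 2]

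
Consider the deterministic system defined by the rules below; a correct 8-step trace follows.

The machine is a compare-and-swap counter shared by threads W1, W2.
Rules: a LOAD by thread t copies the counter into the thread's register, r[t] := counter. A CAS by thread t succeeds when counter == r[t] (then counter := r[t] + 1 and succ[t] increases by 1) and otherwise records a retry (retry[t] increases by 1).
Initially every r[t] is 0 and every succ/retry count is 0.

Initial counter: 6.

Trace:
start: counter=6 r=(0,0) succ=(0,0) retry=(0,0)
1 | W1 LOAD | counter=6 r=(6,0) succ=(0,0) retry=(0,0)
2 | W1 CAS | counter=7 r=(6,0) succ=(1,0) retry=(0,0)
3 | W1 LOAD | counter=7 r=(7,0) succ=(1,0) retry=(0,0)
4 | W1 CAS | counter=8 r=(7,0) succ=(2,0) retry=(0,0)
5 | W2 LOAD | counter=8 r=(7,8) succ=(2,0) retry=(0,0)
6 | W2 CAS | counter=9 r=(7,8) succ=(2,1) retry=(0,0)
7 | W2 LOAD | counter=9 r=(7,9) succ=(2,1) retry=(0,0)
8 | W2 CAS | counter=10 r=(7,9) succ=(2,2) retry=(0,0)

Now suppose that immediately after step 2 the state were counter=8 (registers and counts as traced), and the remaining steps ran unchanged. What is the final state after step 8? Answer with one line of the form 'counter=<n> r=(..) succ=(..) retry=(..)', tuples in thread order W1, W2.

counter=11 r=(8,10) succ=(2,2) retry=(0,0)

state after step 2 := counter=8 r=(6,0) succ=(1,0) retry=(0,0)
3 | W1 LOAD | counter=8 r=(8,0) succ=(1,0) retry=(0,0)
4 | W1 CAS | counter=9 r=(8,0) succ=(2,0) retry=(0,0)
5 | W2 LOAD | counter=9 r=(8,9) succ=(2,0) retry=(0,0)
6 | W2 CAS | counter=10 r=(8,9) succ=(2,1) retry=(0,0)
7 | W2 LOAD | counter=10 r=(8,10) succ=(2,1) retry=(0,0)
8 | W2 CAS | counter=11 r=(8,10) succ=(2,2) retry=(0,0)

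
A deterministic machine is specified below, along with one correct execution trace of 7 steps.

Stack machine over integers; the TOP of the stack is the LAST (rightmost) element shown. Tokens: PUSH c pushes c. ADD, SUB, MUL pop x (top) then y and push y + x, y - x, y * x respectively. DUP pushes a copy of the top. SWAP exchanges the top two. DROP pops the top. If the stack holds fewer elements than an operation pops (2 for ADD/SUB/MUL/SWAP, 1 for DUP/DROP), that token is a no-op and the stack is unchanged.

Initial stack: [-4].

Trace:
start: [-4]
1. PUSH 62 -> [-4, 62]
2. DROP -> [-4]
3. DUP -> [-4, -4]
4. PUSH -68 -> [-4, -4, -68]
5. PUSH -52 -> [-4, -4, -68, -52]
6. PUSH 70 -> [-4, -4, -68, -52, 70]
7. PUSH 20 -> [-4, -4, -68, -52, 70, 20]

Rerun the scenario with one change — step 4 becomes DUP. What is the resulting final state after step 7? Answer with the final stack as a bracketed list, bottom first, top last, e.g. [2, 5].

[-4, -4, -4, -52, 70, 20]

(re-executing from step 4 with the substitution; state before step 4: [-4, -4])
4. DUP -> [-4, -4, -4]
5. PUSH -52 -> [-4, -4, -4, -52]
6. PUSH 70 -> [-4, -4, -4, -52, 70]
7. PUSH 20 -> [-4, -4, -4, -52, 70, 20]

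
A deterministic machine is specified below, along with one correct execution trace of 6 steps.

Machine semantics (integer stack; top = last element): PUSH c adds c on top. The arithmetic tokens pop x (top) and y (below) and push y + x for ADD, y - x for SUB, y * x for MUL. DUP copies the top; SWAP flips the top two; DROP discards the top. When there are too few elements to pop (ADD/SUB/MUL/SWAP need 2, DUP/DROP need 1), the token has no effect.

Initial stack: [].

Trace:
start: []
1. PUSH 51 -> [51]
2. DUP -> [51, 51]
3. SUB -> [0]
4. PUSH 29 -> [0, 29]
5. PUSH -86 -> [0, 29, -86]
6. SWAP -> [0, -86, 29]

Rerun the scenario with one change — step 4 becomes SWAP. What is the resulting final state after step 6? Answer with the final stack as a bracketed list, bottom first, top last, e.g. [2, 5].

[-86, 0]

(re-executing from step 4 with the substitution; state before step 4: [0])
4. SWAP -> [0]
5. PUSH -86 -> [0, -86]
6. SWAP -> [-86, 0]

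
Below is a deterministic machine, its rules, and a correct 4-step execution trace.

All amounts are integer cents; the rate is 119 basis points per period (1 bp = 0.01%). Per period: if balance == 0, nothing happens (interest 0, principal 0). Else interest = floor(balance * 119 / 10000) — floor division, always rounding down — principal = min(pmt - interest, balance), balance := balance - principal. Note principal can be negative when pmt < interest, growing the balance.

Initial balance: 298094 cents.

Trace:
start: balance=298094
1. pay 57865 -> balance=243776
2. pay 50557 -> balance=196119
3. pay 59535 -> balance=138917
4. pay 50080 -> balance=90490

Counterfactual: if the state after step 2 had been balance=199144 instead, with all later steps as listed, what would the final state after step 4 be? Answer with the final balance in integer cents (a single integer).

state after step 2 := balance=199144
3. pay 59535 -> balance=141978
4. pay 50080 -> balance=93587

93587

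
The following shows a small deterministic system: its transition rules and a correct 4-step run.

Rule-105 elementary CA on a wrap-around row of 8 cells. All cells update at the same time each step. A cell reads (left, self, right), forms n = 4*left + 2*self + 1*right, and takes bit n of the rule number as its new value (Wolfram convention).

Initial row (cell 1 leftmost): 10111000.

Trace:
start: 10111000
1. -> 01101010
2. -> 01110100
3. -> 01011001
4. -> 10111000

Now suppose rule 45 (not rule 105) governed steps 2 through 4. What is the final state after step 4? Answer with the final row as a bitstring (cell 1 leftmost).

(re-executing steps 2..4 under rule 45; state before step 2: 01101010)
2. -> 01011110
3. -> 01110000
4. -> 01000111

01000111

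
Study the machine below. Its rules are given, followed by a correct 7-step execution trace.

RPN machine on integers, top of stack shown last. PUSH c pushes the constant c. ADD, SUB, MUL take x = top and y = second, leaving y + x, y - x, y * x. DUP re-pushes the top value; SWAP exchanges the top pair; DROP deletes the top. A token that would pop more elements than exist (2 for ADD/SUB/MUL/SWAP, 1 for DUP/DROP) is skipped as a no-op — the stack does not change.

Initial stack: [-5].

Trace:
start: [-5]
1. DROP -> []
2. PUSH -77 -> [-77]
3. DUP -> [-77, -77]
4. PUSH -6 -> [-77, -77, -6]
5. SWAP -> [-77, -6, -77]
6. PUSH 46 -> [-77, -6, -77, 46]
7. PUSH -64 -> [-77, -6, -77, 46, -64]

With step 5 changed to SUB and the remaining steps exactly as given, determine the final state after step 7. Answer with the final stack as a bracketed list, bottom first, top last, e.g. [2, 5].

(re-executing from step 5 with the substitution; state before step 5: [-77, -77, -6])
5. SUB -> [-77, -71]
6. PUSH 46 -> [-77, -71, 46]
7. PUSH -64 -> [-77, -71, 46, -64]

[-77, -71, 46, -64]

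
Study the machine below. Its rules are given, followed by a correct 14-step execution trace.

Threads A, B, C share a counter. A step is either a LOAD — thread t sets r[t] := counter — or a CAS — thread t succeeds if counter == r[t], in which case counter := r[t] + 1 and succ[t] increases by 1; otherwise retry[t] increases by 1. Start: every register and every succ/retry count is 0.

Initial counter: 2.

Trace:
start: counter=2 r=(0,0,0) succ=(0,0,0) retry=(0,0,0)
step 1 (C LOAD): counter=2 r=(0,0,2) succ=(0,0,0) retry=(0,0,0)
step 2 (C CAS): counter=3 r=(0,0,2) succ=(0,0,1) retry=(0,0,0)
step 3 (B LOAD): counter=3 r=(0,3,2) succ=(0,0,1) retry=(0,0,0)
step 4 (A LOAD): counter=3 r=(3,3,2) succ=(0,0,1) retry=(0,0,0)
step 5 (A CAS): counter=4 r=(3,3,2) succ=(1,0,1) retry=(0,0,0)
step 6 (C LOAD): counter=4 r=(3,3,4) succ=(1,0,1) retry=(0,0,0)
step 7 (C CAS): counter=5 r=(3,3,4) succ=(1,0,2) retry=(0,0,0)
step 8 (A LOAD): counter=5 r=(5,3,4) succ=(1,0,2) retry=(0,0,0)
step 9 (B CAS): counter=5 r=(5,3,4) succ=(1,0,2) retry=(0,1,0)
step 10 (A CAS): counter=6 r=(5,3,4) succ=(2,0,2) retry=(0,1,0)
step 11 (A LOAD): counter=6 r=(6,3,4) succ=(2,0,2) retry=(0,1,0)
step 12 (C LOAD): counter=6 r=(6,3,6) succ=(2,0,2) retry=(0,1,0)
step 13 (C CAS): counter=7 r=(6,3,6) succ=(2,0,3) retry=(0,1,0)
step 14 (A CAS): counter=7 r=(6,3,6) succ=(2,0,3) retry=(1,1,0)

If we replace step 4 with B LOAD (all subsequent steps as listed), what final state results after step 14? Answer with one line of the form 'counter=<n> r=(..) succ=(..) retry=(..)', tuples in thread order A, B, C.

counter=6 r=(5,3,5) succ=(1,0,3) retry=(2,1,0)

(re-executing from step 4 with the substitution; state before step 4: counter=3 r=(0,3,2) succ=(0,0,1) retry=(0,0,0))
step 4 (B LOAD): counter=3 r=(0,3,2) succ=(0,0,1) retry=(0,0,0)
step 5 (A CAS): counter=3 r=(0,3,2) succ=(0,0,1) retry=(1,0,0)
step 6 (C LOAD): counter=3 r=(0,3,3) succ=(0,0,1) retry=(1,0,0)
step 7 (C CAS): counter=4 r=(0,3,3) succ=(0,0,2) retry=(1,0,0)
step 8 (A LOAD): counter=4 r=(4,3,3) succ=(0,0,2) retry=(1,0,0)
step 9 (B CAS): counter=4 r=(4,3,3) succ=(0,0,2) retry=(1,1,0)
step 10 (A CAS): counter=5 r=(4,3,3) succ=(1,0,2) retry=(1,1,0)
step 11 (A LOAD): counter=5 r=(5,3,3) succ=(1,0,2) retry=(1,1,0)
step 12 (C LOAD): counter=5 r=(5,3,5) succ=(1,0,2) retry=(1,1,0)
step 13 (C CAS): counter=6 r=(5,3,5) succ=(1,0,3) retry=(1,1,0)
step 14 (A CAS): counter=6 r=(5,3,5) succ=(1,0,3) retry=(2,1,0)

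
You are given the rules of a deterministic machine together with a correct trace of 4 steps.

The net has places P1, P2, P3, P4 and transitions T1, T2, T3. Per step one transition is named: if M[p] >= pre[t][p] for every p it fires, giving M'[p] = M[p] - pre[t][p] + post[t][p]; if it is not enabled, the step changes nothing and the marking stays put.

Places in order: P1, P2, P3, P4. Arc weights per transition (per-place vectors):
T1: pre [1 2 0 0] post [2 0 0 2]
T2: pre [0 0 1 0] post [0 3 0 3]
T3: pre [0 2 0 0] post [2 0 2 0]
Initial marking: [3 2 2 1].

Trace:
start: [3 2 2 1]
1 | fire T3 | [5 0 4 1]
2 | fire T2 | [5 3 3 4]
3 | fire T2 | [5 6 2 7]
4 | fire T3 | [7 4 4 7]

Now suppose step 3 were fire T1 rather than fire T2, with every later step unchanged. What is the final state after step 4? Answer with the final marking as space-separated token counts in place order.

6 1 3 6

(re-executing from step 3 with the substitution; state before step 3: [5 3 3 4])
3 | fire T1 | [6 1 3 6]
4 | fire T3 | [6 1 3 6]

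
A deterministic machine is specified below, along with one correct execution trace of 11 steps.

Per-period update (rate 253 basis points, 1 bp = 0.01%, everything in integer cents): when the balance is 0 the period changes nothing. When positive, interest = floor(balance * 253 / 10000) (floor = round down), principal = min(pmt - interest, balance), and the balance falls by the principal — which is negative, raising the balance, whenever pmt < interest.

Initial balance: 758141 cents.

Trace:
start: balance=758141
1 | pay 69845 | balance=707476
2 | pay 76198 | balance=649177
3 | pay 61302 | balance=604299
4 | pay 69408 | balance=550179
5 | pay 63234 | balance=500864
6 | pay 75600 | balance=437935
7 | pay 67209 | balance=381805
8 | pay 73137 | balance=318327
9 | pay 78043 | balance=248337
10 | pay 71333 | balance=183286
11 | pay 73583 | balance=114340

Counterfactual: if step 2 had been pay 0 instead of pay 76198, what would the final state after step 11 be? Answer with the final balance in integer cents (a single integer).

209754

(re-executing from step 2 with the substitution; state before step 2: balance=707476)
2 | pay 0 | balance=725375
3 | pay 61302 | balance=682424
4 | pay 69408 | balance=630281
5 | pay 63234 | balance=582993
6 | pay 75600 | balance=522142
7 | pay 67209 | balance=468143
8 | pay 73137 | balance=406850
9 | pay 78043 | balance=339100
10 | pay 71333 | balance=276346
11 | pay 73583 | balance=209754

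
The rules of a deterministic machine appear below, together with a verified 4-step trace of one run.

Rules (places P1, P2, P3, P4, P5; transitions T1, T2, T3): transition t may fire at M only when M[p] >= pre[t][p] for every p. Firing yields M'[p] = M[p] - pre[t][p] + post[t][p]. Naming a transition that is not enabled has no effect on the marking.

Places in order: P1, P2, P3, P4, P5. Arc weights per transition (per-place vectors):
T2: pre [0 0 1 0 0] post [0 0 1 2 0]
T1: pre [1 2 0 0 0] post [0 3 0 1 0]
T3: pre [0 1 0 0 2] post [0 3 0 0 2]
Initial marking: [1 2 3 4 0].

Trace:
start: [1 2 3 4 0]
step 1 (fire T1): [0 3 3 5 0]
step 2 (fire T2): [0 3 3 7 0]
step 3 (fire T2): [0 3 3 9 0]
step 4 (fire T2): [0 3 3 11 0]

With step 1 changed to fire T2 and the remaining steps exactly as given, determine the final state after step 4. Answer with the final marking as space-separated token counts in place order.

(re-executing from step 1 with the substitution; state before step 1: [1 2 3 4 0])
step 1 (fire T2): [1 2 3 6 0]
step 2 (fire T2): [1 2 3 8 0]
step 3 (fire T2): [1 2 3 10 0]
step 4 (fire T2): [1 2 3 12 0]

1 2 3 12 0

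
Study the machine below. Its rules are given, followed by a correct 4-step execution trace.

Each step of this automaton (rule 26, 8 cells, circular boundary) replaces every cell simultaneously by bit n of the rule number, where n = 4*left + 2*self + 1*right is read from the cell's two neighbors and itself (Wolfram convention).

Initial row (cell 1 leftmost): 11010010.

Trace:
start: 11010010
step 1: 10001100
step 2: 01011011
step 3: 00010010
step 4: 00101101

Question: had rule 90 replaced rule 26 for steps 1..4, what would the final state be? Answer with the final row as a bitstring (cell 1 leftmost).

(re-executing steps 1..4 under rule 90; state before step 1: 11010010)
step 1: 11001100
step 2: 11111111
step 3: 00000000
step 4: 00000000

00000000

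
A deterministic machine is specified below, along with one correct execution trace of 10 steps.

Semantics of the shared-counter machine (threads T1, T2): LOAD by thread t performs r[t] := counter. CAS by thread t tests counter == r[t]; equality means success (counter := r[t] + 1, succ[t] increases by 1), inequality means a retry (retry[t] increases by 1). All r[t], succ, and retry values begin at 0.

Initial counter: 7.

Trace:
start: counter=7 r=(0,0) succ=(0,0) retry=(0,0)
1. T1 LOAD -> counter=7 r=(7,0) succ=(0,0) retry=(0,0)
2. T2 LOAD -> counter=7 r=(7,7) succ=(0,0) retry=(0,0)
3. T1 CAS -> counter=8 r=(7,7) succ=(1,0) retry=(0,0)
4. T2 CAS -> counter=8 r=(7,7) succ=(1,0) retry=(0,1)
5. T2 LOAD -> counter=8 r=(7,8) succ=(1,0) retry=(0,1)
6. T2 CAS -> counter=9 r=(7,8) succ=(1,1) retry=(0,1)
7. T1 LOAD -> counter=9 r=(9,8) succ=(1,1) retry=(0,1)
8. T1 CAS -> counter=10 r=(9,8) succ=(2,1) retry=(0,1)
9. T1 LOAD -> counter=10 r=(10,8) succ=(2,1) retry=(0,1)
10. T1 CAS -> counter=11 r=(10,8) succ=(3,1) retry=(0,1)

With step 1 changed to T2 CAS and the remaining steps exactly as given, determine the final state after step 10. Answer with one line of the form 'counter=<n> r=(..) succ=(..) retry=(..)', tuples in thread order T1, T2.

(re-executing from step 1 with the substitution; state before step 1: counter=7 r=(0,0) succ=(0,0) retry=(0,0))
1. T2 CAS -> counter=7 r=(0,0) succ=(0,0) retry=(0,1)
2. T2 LOAD -> counter=7 r=(0,7) succ=(0,0) retry=(0,1)
3. T1 CAS -> counter=7 r=(0,7) succ=(0,0) retry=(1,1)
4. T2 CAS -> counter=8 r=(0,7) succ=(0,1) retry=(1,1)
5. T2 LOAD -> counter=8 r=(0,8) succ=(0,1) retry=(1,1)
6. T2 CAS -> counter=9 r=(0,8) succ=(0,2) retry=(1,1)
7. T1 LOAD -> counter=9 r=(9,8) succ=(0,2) retry=(1,1)
8. T1 CAS -> counter=10 r=(9,8) succ=(1,2) retry=(1,1)
9. T1 LOAD -> counter=10 r=(10,8) succ=(1,2) retry=(1,1)
10. T1 CAS -> counter=11 r=(10,8) succ=(2,2) retry=(1,1)

counter=11 r=(10,8) succ=(2,2) retry=(1,1)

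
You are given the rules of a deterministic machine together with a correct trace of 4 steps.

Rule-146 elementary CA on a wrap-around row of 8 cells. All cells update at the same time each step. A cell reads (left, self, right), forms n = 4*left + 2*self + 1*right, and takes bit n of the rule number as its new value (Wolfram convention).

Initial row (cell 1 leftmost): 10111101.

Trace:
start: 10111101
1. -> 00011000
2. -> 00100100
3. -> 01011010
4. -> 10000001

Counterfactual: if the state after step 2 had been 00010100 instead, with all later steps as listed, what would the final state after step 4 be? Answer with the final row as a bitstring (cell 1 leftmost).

state after step 2 := 00010100
3. -> 00100010
4. -> 01010101

01010101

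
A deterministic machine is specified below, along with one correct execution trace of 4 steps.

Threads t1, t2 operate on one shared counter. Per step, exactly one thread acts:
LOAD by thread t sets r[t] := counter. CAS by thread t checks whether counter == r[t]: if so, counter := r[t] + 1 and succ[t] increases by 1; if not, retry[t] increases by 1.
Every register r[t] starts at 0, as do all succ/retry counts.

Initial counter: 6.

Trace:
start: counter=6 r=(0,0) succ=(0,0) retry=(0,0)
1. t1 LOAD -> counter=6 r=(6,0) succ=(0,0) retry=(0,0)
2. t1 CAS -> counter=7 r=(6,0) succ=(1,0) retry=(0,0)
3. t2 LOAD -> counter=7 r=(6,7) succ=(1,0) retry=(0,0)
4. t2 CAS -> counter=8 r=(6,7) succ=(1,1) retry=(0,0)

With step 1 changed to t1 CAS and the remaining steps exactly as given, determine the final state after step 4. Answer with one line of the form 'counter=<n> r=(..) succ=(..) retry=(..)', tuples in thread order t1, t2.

counter=7 r=(0,6) succ=(0,1) retry=(2,0)

(re-executing from step 1 with the substitution; state before step 1: counter=6 r=(0,0) succ=(0,0) retry=(0,0))
1. t1 CAS -> counter=6 r=(0,0) succ=(0,0) retry=(1,0)
2. t1 CAS -> counter=6 r=(0,0) succ=(0,0) retry=(2,0)
3. t2 LOAD -> counter=6 r=(0,6) succ=(0,0) retry=(2,0)
4. t2 CAS -> counter=7 r=(0,6) succ=(0,1) retry=(2,0)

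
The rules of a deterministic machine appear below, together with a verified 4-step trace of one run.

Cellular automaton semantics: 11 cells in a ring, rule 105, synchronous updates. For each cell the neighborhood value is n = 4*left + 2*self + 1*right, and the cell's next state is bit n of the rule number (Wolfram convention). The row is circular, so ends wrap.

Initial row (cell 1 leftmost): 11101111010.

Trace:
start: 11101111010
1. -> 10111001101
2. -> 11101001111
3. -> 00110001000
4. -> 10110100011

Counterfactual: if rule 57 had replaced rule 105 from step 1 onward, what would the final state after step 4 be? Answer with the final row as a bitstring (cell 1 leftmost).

(re-executing steps 1..4 under rule 57; state before step 1: 11101111010)
1. -> 10011000101
2. -> 01010110011
3. -> 10101101010
4. -> 01011010101

01011010101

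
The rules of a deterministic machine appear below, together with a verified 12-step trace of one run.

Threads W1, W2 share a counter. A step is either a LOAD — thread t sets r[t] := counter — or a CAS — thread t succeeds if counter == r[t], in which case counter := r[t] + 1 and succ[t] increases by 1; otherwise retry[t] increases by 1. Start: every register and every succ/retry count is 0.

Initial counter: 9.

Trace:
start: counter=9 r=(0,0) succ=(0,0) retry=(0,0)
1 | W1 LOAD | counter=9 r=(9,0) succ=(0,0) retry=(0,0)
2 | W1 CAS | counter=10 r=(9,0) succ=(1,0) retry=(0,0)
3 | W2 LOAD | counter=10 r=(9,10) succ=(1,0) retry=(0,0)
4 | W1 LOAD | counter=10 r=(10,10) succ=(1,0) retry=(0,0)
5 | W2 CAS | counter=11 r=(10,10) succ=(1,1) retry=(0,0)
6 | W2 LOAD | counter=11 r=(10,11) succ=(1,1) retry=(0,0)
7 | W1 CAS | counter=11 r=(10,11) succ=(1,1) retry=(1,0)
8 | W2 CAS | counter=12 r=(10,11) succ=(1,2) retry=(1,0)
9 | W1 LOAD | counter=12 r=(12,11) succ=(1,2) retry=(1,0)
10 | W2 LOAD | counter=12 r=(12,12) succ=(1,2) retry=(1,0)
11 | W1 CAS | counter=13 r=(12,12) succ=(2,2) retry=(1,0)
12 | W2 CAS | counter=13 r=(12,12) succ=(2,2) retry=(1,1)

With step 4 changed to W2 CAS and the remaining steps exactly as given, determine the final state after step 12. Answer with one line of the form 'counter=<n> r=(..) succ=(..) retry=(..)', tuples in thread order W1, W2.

counter=13 r=(12,12) succ=(2,2) retry=(1,2)

(re-executing from step 4 with the substitution; state before step 4: counter=10 r=(9,10) succ=(1,0) retry=(0,0))
4 | W2 CAS | counter=11 r=(9,10) succ=(1,1) retry=(0,0)
5 | W2 CAS | counter=11 r=(9,10) succ=(1,1) retry=(0,1)
6 | W2 LOAD | counter=11 r=(9,11) succ=(1,1) retry=(0,1)
7 | W1 CAS | counter=11 r=(9,11) succ=(1,1) retry=(1,1)
8 | W2 CAS | counter=12 r=(9,11) succ=(1,2) retry=(1,1)
9 | W1 LOAD | counter=12 r=(12,11) succ=(1,2) retry=(1,1)
10 | W2 LOAD | counter=12 r=(12,12) succ=(1,2) retry=(1,1)
11 | W1 CAS | counter=13 r=(12,12) succ=(2,2) retry=(1,1)
12 | W2 CAS | counter=13 r=(12,12) succ=(2,2) retry=(1,2)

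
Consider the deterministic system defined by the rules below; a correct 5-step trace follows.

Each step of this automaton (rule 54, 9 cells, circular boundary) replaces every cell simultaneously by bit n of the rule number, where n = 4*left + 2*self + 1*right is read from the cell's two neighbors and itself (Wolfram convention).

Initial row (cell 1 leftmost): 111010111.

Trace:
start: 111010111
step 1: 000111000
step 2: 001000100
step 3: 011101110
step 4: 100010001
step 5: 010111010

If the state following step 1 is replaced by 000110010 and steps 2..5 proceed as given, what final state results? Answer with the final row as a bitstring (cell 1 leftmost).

state after step 1 := 000110010
step 2: 001001111
step 3: 111110000
step 4: 000001001
step 5: 100011111

100011111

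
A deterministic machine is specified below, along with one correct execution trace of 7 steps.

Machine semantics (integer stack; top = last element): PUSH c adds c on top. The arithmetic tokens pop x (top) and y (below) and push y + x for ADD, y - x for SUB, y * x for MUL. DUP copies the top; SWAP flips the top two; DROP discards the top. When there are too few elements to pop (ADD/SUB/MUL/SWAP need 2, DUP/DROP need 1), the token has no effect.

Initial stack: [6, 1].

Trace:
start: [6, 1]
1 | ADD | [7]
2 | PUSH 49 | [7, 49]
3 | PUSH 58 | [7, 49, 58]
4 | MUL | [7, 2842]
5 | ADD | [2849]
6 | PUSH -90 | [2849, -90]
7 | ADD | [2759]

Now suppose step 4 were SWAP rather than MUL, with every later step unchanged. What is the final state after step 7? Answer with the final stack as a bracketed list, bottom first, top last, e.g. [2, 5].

[7, 17]

(re-executing from step 4 with the substitution; state before step 4: [7, 49, 58])
4 | SWAP | [7, 58, 49]
5 | ADD | [7, 107]
6 | PUSH -90 | [7, 107, -90]
7 | ADD | [7, 17]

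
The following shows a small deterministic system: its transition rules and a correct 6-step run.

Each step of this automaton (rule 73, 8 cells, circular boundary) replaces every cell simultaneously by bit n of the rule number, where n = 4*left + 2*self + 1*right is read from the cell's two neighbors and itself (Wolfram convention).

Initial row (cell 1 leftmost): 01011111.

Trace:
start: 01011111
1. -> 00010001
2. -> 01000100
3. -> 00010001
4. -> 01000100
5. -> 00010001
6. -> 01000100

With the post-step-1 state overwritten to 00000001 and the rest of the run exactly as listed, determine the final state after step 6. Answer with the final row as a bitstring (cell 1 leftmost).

01010100

state after step 1 := 00000001
2. -> 01111100
3. -> 01000101
4. -> 00010000
5. -> 11000111
6. -> 01010100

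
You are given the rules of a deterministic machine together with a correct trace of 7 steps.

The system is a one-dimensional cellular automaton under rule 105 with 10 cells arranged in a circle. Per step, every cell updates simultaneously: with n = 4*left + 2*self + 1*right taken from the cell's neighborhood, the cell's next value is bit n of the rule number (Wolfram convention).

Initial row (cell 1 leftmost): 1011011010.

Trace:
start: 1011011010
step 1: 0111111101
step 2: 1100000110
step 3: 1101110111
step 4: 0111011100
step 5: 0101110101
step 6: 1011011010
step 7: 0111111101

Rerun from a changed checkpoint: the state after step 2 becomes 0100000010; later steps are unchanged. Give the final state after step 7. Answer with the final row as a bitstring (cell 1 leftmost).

0111111110

state after step 2 := 0100000010
step 3: 0001111000
step 4: 1101001011
step 5: 0110000110
step 6: 0110110110
step 7: 0111111110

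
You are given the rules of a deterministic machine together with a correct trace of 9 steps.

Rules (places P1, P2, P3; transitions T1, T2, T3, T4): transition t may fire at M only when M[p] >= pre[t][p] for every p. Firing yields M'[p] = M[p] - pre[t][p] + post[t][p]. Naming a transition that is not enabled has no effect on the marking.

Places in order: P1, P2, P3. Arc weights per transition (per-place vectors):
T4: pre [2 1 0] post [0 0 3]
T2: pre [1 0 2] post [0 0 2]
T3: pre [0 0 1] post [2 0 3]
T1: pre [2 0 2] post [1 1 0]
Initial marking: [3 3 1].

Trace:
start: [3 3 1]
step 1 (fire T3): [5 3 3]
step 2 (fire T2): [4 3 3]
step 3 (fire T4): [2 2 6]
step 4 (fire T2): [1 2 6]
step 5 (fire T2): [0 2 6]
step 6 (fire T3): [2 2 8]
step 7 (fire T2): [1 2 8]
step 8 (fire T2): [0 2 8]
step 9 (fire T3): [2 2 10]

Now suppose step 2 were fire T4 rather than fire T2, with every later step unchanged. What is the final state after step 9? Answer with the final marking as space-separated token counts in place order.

(re-executing from step 2 with the substitution; state before step 2: [5 3 3])
step 2 (fire T4): [3 2 6]
step 3 (fire T4): [1 1 9]
step 4 (fire T2): [0 1 9]
step 5 (fire T2): [0 1 9]
step 6 (fire T3): [2 1 11]
step 7 (fire T2): [1 1 11]
step 8 (fire T2): [0 1 11]
step 9 (fire T3): [2 1 13]

2 1 13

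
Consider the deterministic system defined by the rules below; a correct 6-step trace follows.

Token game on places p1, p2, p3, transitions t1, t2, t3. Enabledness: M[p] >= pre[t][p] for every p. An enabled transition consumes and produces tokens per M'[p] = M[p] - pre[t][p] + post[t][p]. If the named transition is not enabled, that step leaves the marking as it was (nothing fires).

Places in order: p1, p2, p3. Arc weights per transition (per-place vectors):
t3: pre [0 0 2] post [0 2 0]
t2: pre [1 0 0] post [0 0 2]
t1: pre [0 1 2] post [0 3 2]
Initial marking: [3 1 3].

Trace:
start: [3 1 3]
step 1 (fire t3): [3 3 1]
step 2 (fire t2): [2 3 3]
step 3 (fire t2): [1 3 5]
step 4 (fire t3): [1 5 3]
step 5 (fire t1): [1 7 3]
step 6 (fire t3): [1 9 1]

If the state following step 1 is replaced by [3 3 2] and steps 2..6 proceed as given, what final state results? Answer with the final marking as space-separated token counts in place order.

state after step 1 := [3 3 2]
step 2 (fire t2): [2 3 4]
step 3 (fire t2): [1 3 6]
step 4 (fire t3): [1 5 4]
step 5 (fire t1): [1 7 4]
step 6 (fire t3): [1 9 2]

1 9 2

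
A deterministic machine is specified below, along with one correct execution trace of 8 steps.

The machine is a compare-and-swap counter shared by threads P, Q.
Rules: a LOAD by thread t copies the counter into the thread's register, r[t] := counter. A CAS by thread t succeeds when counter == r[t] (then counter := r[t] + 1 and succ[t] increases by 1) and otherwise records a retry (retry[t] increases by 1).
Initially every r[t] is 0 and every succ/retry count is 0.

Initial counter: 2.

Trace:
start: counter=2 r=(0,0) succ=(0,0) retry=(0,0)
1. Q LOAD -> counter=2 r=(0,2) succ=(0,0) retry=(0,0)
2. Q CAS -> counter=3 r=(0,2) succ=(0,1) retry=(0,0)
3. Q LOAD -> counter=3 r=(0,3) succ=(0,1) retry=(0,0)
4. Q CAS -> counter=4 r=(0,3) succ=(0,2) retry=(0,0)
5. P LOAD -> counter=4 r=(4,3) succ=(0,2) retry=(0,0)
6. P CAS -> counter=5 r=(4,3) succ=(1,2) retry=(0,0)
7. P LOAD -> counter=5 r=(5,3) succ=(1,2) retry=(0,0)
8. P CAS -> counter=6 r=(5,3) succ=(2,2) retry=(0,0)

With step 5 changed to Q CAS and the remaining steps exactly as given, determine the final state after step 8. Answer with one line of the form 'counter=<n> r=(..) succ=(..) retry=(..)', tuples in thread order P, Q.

(re-executing from step 5 with the substitution; state before step 5: counter=4 r=(0,3) succ=(0,2) retry=(0,0))
5. Q CAS -> counter=4 r=(0,3) succ=(0,2) retry=(0,1)
6. P CAS -> counter=4 r=(0,3) succ=(0,2) retry=(1,1)
7. P LOAD -> counter=4 r=(4,3) succ=(0,2) retry=(1,1)
8. P CAS -> counter=5 r=(4,3) succ=(1,2) retry=(1,1)

counter=5 r=(4,3) succ=(1,2) retry=(1,1)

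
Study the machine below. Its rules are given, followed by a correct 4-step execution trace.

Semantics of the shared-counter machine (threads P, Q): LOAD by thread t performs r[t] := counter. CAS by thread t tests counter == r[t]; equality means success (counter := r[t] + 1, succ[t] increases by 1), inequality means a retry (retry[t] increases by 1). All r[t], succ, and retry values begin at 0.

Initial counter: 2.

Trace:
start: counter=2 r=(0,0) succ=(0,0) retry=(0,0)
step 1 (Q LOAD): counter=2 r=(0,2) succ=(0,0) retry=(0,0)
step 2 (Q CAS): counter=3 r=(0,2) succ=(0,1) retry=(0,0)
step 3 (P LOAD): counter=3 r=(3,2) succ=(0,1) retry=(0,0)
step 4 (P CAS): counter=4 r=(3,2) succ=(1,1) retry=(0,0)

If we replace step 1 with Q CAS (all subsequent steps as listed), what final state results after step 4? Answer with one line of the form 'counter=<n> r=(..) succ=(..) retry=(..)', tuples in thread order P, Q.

counter=3 r=(2,0) succ=(1,0) retry=(0,2)

(re-executing from step 1 with the substitution; state before step 1: counter=2 r=(0,0) succ=(0,0) retry=(0,0))
step 1 (Q CAS): counter=2 r=(0,0) succ=(0,0) retry=(0,1)
step 2 (Q CAS): counter=2 r=(0,0) succ=(0,0) retry=(0,2)
step 3 (P LOAD): counter=2 r=(2,0) succ=(0,0) retry=(0,2)
step 4 (P CAS): counter=3 r=(2,0) succ=(1,0) retry=(0,2)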